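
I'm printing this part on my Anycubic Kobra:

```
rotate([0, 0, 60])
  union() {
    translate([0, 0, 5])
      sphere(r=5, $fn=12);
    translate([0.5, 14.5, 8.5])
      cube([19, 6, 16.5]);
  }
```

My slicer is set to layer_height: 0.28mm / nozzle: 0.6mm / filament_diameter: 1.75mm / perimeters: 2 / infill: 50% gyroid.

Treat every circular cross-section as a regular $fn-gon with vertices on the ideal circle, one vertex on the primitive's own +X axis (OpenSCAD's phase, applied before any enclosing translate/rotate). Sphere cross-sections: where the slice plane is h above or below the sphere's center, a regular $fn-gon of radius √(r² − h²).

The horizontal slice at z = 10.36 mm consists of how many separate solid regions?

1

At z = 10.36 mm: the sphere is absent (|z−center|=5.360 > r=5); the cube at (0.5, 14.5) (footprint 19×6) is included at this height; Merging all regions: only the 19×6 cube at (0.5, 14.5) is present, so the union is just that shape — 1 connected region; (whole slice rotated 60° about Z — lengths, areas and connectivity unchanged). The result has 1 disconnected region.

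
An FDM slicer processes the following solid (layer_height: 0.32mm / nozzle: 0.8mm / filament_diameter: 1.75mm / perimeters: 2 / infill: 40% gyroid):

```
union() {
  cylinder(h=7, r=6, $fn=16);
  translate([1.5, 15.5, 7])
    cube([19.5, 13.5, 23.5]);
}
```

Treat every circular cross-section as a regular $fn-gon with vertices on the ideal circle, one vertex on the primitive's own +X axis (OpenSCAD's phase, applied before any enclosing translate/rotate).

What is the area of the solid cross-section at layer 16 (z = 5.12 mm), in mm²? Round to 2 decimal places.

At z = 5.12 mm: the r=6 cylinder contributes a regular 16-gon of circumradius 6 (area = (16/2)·6.000²·sin(360°/16) = 110.21 mm²); the cube at (1.5, 15.5) is not intersected at this z (z outside [7, 30.5]); Combining (union): only the r=6 cylinder is present, so the union is just that shape — area = 110.21 mm². Overall, the cross-section is a single solid region. Net area = 110.21 mm².

110.21 mm²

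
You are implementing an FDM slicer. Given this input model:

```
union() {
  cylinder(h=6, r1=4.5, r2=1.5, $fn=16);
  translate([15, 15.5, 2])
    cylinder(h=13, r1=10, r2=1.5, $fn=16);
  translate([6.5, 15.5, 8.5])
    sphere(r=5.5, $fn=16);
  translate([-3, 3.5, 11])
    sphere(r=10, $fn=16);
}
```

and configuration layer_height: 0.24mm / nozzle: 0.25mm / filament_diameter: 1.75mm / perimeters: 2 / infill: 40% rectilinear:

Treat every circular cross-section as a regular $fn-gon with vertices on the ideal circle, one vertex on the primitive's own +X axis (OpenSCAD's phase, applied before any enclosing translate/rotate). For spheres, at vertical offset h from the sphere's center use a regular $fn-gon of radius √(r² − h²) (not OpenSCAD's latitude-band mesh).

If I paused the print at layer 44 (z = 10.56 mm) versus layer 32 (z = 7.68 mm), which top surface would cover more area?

Layer 44 (z = 10.56): the cone is not intersected at this z (z outside [0, 6]); the cone at (15, 15.5) (r1=10→r2=1.5) has section circumradius 4.403 here — a regular 16-gon (area = (16/2)·4.403²·sin(360°/16) = 59.35 mm²); the r=5.5 sphere at (6.5, 15.5) contributes a regular 16-gon of circumradius √(5.5²−2.06²) = 5.100 (area = (16/2)·5.100²·sin(360°/16) = 79.62 mm²); the r=10 sphere at (-3, 3.5) contributes a regular 16-gon of circumradius √(10²−0.44²) = 9.990 (area = (16/2)·9.990²·sin(360°/16) = 305.55 mm²); Taking the union: the regions partially overlap — summed areas 444.52 mm² minus the doubly-counted overlap 2.37 mm² gives 442.15 mm² — area = 442.15 mm². So its area = 442.15 mm². Layer 32 (z = 7.68): the cone does not reach this height (z outside [0, 6]); the cone at (15, 15.5) (r1=10→r2=1.5) has section circumradius 6.286 here — a regular 16-gon (area = (16/2)·6.286²·sin(360°/16) = 120.98 mm²); the sphere at (6.5, 15.5): section is a regular 16-gon, circumradius = √(r²−h²) = √(5.5²−0.82²) = 5.439 (area = (16/2)·5.439²·sin(360°/16) = 90.55 mm²); the r=10 sphere at (-3, 3.5) slices to a regular 16-gon of circumradius 9.433 (√(r²−h²) with h=3.32 from center) (area = (16/2)·9.433²·sin(360°/16) = 272.40 mm²); Combining (union): the regions partially overlap — summed areas 483.93 mm² minus the doubly-counted overlap 16.50 mm² gives 467.43 mm² — area = 467.43 mm². So its area = 467.43 mm². Layer 32 is larger (467.43 vs 442.15 mm²).

layer 32 (z = 7.68 mm)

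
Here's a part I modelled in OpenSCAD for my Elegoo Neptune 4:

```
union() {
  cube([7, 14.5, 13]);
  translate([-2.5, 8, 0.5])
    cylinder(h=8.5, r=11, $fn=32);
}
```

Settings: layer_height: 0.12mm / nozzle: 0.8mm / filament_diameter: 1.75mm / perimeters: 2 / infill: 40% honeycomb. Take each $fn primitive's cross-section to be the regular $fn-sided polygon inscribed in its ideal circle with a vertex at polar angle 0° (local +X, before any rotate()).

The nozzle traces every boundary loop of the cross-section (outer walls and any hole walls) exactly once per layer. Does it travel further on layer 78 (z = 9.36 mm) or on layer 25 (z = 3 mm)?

layer 25 (z = 3 mm)

Layer 78 (z = 9.36): the cube is present — its section is the full 7×14.5 rectangle (perimeter 43.00 mm); the cylinder at (-2.5, 8) does not reach this height (z outside [0.5, 9]); Combining (union): only the 7×14.5 cube is present, so the union is just that shape — boundary = 43.00 mm. So its perimeter = 43.00 mm. Layer 25 (z = 3): the cube (footprint 7×14.5) is included at this height (perimeter 43.00 mm); the cylinder at (-2.5, 8): section is a regular 32-gon, circumradius r=11 (perimeter = 2·32·11.000·sin(180°/32) = 69.00 mm); Combining (union): the regions partially overlap (shared area 98.92 mm²), so the edge portions inside another operand are dropped and the merged outline is re-measured after clipping — boundary = 70.76 mm. So its perimeter = 70.76 mm. Layer 25 is larger (70.76 vs 43.00 mm).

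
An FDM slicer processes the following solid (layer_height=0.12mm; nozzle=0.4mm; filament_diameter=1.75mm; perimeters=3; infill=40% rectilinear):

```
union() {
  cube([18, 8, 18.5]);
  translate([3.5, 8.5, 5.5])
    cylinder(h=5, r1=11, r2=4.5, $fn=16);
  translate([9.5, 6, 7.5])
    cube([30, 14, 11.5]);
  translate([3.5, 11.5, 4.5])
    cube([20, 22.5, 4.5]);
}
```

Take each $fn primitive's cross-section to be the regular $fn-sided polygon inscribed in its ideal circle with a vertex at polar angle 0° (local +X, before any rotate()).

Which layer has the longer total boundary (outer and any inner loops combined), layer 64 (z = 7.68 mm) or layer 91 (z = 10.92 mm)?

layer 64 (z = 7.68 mm)

Layer 64 (z = 7.68): the 18×8 cube contributes its full rectangle (perimeter 52.00 mm); the cone at (3.5, 8.5) (r1=11→r2=4.5) has section circumradius 8.166 here — a regular 16-gon (perimeter = 2·16·8.166·sin(180°/16) = 50.98 mm); the cube at (9.5, 6) is present — its section is the full 30×14 rectangle (perimeter 88.00 mm); the 20×22.5 cube at (3.5, 11.5) contributes its full rectangle (perimeter 85.00 mm); Taking the union: the regions partially overlap (shared area 242.65 mm²), so the edge portions inside another operand are dropped and the merged outline is re-measured after clipping — boundary = 149.89 mm. So its perimeter = 149.89 mm. Layer 91 (z = 10.92): the 18×8 cube contributes its full rectangle (perimeter 52.00 mm); the cone at (3.5, 8.5) is absent (z outside [5.5, 10.5]); the 30×14 cube at (9.5, 6) contributes its full rectangle (perimeter 88.00 mm); the cube at (3.5, 11.5) does not reach this height (z outside [4.5, 9]); Merging all regions: the regions partially overlap (shared area 17.00 mm²), so the edge portions inside another operand are dropped and the merged outline is re-measured after clipping — boundary = 119.00 mm. So its perimeter = 119.00 mm. Layer 64 is larger (149.89 vs 119.00 mm).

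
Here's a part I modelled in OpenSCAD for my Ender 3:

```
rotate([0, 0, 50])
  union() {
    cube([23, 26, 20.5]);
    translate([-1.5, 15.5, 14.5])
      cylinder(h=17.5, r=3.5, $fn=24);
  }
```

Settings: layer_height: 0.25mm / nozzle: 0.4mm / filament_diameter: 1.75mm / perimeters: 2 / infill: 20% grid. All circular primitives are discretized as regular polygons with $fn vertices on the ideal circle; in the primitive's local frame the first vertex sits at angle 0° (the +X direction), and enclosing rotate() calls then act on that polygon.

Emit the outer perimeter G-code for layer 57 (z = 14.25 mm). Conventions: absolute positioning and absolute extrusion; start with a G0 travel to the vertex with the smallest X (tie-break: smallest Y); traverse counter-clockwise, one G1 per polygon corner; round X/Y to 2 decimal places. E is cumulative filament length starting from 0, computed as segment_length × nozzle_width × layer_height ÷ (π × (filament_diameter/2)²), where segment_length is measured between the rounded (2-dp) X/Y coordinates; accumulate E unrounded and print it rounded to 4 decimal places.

G0 X-19.92 Y16.71 Z14.25
G1 X0.00 Y0.00 E1.0810
G1 X14.78 Y17.62 E2.0371
G1 X-5.13 Y34.33 E3.1178
G1 X-19.92 Y16.71 E4.0742

At z = 14.25 mm: the 23×26 cube contributes its full rectangle; the cylinder at (-1.5, 15.5) is absent (z outside [14.5, 32]); Combining (union): only the 23×26 cube is present, so the union is just that shape — 1 connected region; (rotated 50° about Z; rotation is an isometry so areas/perimeters/island counts are preserved). The outline is a single polygon with 4 vertices. Extrusion per mm of travel: 0.4 × 0.25 / (π × 0.875²) = 0.041575. Accumulating E over each segment gives final E = 4.0742.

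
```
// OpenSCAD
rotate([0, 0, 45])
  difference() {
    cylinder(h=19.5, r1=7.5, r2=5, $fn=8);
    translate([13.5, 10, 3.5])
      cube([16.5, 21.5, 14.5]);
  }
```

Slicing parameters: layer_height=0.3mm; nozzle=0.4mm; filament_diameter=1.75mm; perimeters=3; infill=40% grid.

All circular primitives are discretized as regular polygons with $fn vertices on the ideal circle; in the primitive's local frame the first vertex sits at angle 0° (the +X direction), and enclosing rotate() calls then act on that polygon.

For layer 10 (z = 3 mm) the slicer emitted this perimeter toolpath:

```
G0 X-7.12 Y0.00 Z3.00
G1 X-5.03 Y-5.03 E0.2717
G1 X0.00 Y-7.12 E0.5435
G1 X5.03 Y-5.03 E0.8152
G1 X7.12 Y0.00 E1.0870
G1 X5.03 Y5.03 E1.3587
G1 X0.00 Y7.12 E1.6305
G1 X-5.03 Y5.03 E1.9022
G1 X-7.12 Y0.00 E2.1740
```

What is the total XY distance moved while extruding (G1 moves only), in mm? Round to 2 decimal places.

Sum the Euclidean lengths of each G1 segment: total = 43.58 mm.

43.58 mm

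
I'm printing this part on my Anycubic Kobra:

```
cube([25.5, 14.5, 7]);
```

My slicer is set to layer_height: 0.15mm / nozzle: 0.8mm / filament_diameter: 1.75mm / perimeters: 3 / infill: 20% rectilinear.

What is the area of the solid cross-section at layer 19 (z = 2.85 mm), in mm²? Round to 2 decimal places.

At z = 2.85 mm: the cube is present — its section is the full 25.5×14.5 rectangle (area 369.75 mm²). Overall, the cross-section is a single solid region. Net area = 369.75 mm².

369.75 mm²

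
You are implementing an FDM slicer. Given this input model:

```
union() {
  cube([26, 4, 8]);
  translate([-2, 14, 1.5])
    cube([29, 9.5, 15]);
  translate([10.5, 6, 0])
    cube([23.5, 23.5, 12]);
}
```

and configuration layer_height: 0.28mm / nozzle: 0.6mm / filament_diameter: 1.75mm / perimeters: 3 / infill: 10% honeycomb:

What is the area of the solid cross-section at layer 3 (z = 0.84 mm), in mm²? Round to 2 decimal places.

At z = 0.84 mm: the 26×4 cube contributes its full rectangle (area 104.00 mm²); the cube at (-2, 14) is not intersected at this z (z outside [1.5, 16.5]); the cube at (10.5, 6) (footprint 23.5×23.5) is included at this height (area 552.25 mm²); Combining (union): the 2 present regions are separate (no shared area or edge), so areas and boundary lengths simply add and each stays a separate island — area = 656.25 mm². Overall, the cross-section has 2 separate islands. Net area = 656.25 mm².

656.25 mm²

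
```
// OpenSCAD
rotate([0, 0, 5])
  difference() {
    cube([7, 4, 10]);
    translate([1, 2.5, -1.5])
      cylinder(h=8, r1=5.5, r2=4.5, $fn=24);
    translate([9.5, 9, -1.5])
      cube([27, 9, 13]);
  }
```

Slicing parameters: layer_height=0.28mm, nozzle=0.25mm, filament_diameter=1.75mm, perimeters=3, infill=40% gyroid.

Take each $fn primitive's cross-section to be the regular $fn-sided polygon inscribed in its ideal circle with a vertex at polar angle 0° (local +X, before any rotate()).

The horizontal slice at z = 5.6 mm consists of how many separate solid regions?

At z = 5.6 mm: the cube is present — its section is the full 7×4 rectangle; the cone at (1, 2.5): at t=0.887 of its height the radius interpolates to r₁+(r₂−r₁)t = 4.612, giving a regular 24-gon of that circumradius; the cube at (9.5, 9) (footprint 27×9) is included at this height; After the difference (first − rest): starting from the 7×4 cube, the cone at (1, 2.5) partially overlaps it — only the 21.63 mm² overlap (of its 66.08 mm²) is removed, clipping the outline; the 27×9 cube at (9.5, 9) misses the remaining region (no effect) — 1 connected region; (rotated 5° about Z; rotation is an isometry so areas/perimeters/island counts are preserved). The result has 1 disconnected region.

1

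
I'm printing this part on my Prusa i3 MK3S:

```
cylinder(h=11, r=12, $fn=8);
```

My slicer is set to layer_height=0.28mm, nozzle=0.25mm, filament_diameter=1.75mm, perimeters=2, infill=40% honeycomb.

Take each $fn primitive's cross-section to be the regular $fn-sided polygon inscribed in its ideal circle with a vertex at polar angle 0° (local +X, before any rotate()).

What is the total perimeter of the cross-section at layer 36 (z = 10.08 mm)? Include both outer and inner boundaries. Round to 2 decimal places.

73.48 mm

At z = 10.08 mm: the r=12 cylinder gives a regular 8-gon of circumradius 12 (constant along its height) (perimeter = 2·8·12.000·sin(180°/8) = 73.48 mm). Overall, the cross-section is a single solid region. Total boundary length (outer) = 73.48 mm.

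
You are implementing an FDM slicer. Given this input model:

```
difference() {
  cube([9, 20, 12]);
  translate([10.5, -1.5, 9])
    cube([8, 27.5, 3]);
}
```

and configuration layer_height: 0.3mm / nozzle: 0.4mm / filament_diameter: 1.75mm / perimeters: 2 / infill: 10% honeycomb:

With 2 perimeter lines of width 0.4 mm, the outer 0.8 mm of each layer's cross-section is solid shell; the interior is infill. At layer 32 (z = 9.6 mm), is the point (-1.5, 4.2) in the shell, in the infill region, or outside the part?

outside

At z = 9.6 mm: the cube is present — its section is the full 9×20 rectangle; the cube at (10.5, -1.5) is present — its section is the full 8×27.5 rectangle; Subtracting the remaining from the first: starting from the 9×20 cube, the 8×27.5 cube at (10.5, -1.5) misses the remaining region (no effect) — 1 connected region. Overall, the cross-section is a single solid region. The nearest boundary edge runs (0.00, 0.00)→(0.00, 20.00); distance from the point to it = 1.50 mm. The point is not inside any of the regions above, so it lies outside the cross-section (1.50 mm from the nearest boundary).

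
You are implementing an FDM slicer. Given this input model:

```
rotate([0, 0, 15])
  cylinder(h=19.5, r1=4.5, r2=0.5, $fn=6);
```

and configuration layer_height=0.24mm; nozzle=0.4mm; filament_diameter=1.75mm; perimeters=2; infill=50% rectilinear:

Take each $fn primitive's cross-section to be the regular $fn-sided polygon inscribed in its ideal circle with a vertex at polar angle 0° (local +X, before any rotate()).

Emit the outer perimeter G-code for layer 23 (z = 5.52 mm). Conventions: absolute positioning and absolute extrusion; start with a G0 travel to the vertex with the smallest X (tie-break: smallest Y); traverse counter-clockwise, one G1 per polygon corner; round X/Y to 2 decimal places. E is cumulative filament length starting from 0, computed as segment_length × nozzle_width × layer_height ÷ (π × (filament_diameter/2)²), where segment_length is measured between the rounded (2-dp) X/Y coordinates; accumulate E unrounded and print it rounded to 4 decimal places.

G0 X-3.25 Y-0.87 Z5.52
G1 X-0.87 Y-3.25 E0.1343
G1 X2.38 Y-2.38 E0.2686
G1 X3.25 Y0.87 E0.4029
G1 X0.87 Y3.25 E0.5372
G1 X-2.38 Y2.38 E0.6715
G1 X-3.25 Y-0.87 E0.8058

At z = 5.52 mm: the cone contributes a regular 6-gon of circumradius 3.368 (interpolated between r1=4.5 and r2=0.5 at t=0.283); (rotated 15° about Z; rotation is an isometry so areas/perimeters/island counts are preserved). The outline is a single polygon with 6 vertices. Extrusion per mm of travel: 0.4 × 0.24 / (π × 0.875²) = 0.039912. Accumulating E over each segment gives final E = 0.8058.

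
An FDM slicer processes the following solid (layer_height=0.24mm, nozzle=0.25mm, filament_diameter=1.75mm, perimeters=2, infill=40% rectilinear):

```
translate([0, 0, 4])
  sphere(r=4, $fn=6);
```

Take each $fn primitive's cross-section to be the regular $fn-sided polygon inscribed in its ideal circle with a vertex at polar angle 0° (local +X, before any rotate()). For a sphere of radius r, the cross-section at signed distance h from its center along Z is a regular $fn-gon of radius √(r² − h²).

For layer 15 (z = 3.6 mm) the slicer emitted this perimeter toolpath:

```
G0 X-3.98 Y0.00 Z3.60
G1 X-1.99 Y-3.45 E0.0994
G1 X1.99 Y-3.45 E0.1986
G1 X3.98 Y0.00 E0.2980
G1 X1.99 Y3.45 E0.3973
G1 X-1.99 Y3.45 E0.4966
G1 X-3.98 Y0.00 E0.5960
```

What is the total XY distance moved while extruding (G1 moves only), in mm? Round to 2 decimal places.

23.89 mm

Sum the Euclidean lengths of each G1 segment: total = 23.89 mm.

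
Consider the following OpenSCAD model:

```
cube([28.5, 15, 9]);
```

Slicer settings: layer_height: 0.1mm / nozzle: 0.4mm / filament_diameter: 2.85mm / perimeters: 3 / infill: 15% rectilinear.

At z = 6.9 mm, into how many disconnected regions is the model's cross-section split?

1

At z = 6.9 mm: the cube is present — its section is the full 28.5×15 rectangle. The result has 1 disconnected region.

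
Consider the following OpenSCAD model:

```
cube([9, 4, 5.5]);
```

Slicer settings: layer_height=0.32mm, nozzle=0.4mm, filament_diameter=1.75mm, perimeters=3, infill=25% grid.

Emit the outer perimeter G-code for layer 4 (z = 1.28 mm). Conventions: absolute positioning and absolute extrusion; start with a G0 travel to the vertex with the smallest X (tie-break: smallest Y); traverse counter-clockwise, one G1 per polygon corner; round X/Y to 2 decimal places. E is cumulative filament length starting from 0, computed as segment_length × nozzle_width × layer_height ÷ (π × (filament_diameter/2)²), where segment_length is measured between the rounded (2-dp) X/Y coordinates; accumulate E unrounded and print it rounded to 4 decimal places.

G0 X0.00 Y0.00 Z1.28
G1 X9.00 Y0.00 E0.4789
G1 X9.00 Y4.00 E0.6918
G1 X0.00 Y4.00 E1.1708
G1 X0.00 Y0.00 E1.3836

At z = 1.28 mm: the cube is present — its section is the full 9×4 rectangle. The outline is a single polygon with 4 vertices. Extrusion per mm of travel: 0.4 × 0.32 / (π × 0.875²) = 0.053216. Accumulating E over each segment gives final E = 1.3836.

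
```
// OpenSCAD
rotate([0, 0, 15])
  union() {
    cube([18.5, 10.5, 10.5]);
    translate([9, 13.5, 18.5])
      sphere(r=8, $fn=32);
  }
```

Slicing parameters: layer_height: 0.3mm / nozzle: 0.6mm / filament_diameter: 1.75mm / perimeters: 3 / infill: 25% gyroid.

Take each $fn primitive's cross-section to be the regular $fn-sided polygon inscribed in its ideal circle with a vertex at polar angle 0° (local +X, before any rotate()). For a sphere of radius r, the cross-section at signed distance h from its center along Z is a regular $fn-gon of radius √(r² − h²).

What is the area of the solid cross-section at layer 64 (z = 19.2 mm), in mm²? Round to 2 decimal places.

At z = 19.2 mm: the cube is not intersected at this z (z outside [0, 10.5]); the r=8 sphere at (9, 13.5) slices to a regular 32-gon of circumradius 7.969 (√(r²−h²) with h=0.7 from center) (area = (32/2)·7.969²·sin(360°/32) = 198.24 mm²); Combining (union): only the r=8 sphere at (9, 13.5) is present, so the union is just that shape — area = 198.24 mm²; (rotated 15° about Z; rotation is an isometry so areas/perimeters/island counts are preserved). Overall, the cross-section is a single solid region. Net area = 198.24 mm².

198.24 mm²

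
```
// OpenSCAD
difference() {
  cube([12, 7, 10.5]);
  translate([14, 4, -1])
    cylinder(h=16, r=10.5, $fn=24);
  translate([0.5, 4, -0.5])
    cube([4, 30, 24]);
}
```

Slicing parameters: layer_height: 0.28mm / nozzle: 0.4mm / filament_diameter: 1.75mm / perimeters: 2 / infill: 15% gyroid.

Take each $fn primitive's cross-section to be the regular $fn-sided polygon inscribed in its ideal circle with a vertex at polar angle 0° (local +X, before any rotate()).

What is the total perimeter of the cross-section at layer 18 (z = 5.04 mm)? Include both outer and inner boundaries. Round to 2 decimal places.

22.02 mm

At z = 5.04 mm: the cube (footprint 12×7) is included at this height (perimeter 38.00 mm); the cylinder at (14, 4): section is a regular 24-gon, circumradius r=10.5 (perimeter = 2·24·10.500·sin(180°/24) = 65.79 mm); the cube at (0.5, 4) (footprint 4×30) is included at this height (perimeter 68.00 mm); Subtracting the remaining from the first: starting from the 12×7 cube, the r=10.5 cylinder at (14, 4) partially overlaps it — only the 57.61 mm² overlap (of its 342.42 mm²) is removed, clipping the outline; the 4×30 cube at (0.5, 4) partially overlaps it — only the 9.60 mm² overlap (of its 120.00 mm²) is removed, clipping the outline — boundary = 22.02 mm. Overall, the cross-section is a single solid region. Total boundary length (outer) = 22.02 mm.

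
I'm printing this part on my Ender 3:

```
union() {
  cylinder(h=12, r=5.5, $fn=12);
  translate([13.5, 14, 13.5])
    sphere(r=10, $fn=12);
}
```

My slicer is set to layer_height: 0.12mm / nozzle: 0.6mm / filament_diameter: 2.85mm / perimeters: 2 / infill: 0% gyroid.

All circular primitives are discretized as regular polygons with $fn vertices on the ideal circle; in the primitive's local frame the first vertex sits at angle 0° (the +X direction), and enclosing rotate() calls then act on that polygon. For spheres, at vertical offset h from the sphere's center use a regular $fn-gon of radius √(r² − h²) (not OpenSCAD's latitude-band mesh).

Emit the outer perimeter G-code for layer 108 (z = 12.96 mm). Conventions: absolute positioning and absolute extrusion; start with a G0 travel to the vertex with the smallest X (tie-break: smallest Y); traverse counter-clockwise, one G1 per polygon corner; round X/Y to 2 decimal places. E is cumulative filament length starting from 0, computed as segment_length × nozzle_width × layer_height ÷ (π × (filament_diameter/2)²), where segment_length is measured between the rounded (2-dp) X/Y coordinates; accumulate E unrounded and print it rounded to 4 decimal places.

At z = 12.96 mm: the cylinder does not reach this height (z outside [0, 12]); the r=10 sphere at (13.5, 14) slices to a regular 12-gon of circumradius 9.985 (√(r²−h²) with h=0.54 from center); Taking the union: only the r=10 sphere at (13.5, 14) is present, so the union is just that shape — 1 connected region. The outline is a single polygon with 12 vertices. Extrusion per mm of travel: 0.6 × 0.12 / (π × 1.425²) = 0.011286. Accumulating E over each segment gives final E = 0.7002.

G0 X3.51 Y14.00 Z12.96
G1 X4.85 Y9.01 E0.0583
G1 X8.51 Y5.35 E0.1167
G1 X13.50 Y4.01 E0.1750
G1 X18.49 Y5.35 E0.2334
G1 X22.15 Y9.01 E0.2918
G1 X23.49 Y14.00 E0.3501
G1 X22.15 Y18.99 E0.4084
G1 X18.49 Y22.65 E0.4668
G1 X13.50 Y23.99 E0.5251
G1 X8.51 Y22.65 E0.5835
G1 X4.85 Y18.99 E0.6419
G1 X3.51 Y14.00 E0.7002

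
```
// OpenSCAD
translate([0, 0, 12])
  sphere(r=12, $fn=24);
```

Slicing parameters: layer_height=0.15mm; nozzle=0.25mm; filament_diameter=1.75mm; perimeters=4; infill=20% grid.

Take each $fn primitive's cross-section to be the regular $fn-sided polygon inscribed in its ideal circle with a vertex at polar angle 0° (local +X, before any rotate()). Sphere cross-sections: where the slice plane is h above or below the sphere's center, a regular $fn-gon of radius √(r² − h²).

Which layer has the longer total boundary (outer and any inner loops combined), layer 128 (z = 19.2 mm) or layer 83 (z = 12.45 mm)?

Layer 128 (z = 19.2): the sphere: section is a regular 24-gon, circumradius = √(r²−h²) = √(12²−7.2²) = 9.600 (perimeter = 2·24·9.600·sin(180°/24) = 60.15 mm). So its perimeter = 60.15 mm. Layer 83 (z = 12.45): the r=12 sphere contributes a regular 24-gon of circumradius √(12²−0.45²) = 11.992 (perimeter = 2·24·11.992·sin(180°/24) = 75.13 mm). So its perimeter = 75.13 mm. Layer 83 is larger (75.13 vs 60.15 mm).

layer 83 (z = 12.45 mm)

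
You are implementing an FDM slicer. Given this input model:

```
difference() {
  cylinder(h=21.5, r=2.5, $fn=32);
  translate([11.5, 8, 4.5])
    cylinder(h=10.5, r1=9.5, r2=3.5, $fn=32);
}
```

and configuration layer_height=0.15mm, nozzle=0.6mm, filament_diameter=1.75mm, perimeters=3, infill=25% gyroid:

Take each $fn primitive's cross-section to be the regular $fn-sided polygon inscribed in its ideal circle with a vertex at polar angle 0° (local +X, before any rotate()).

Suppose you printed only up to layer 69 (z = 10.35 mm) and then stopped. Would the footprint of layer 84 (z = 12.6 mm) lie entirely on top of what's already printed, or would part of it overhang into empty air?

entirely on top

Compare the two slices. At z = 10.35: the r=2.5 cylinder contributes a regular 32-gon of circumradius 2.5 (area = (32/2)·2.500²·sin(360°/32) = 19.51 mm²); the cone at (11.5, 8): at t=0.557 of its height the radius interpolates to r₁+(r₂−r₁)t = 6.157, giving a regular 32-gon of that circumradius (area = (32/2)·6.157²·sin(360°/32) = 118.34 mm²); Subtracting the remaining from the first: starting from the r=2.5 cylinder (19.51 mm²), the cone at (11.5, 8) misses the remaining region (no effect) — area = 19.51 mm². At z = 12.6: the cylinder: section is a regular 32-gon, circumradius r=2.5 (area = (32/2)·2.500²·sin(360°/32) = 19.51 mm²); the cone at (11.5, 8) (r1=9.5→r2=3.5) has section circumradius 4.871 here — a regular 32-gon (area = (32/2)·4.871²·sin(360°/32) = 74.07 mm²); After the difference (first − rest): starting from the r=2.5 cylinder (19.51 mm²), the cone at (11.5, 8) misses the remaining region (no effect) — area = 19.51 mm². Checking containment: the cross-section at z = 12.6 is a subset of the cross-section at z = 10.35.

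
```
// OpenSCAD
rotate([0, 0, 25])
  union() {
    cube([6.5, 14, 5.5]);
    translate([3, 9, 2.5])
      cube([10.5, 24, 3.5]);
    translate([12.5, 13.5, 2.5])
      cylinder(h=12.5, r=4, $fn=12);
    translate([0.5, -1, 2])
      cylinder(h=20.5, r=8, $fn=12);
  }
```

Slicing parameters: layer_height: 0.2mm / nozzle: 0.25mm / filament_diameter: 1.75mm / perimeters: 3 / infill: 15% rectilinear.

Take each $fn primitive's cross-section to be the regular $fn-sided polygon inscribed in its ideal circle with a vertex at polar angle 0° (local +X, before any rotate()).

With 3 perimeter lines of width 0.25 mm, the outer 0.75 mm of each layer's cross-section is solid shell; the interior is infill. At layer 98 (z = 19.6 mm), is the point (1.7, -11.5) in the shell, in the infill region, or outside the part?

At z = 19.6 mm: the cube is not intersected at this z (z outside [0, 5.5]); the cube at (3, 9) is not intersected at this z (z outside [2.5, 6]); the cylinder at (12.5, 13.5) is absent (z outside [2.5, 15]); the r=8 cylinder at (0.5, -1) contributes a regular 12-gon of circumradius 8; Taking the union: only the r=8 cylinder at (0.5, -1) is present, so the union is just that shape — 1 connected region; (whole slice rotated 25° about Z — lengths, areas and connectivity unchanged). Overall, the cross-section is a single solid region. Undo the 25° rotation: the query point maps to (-3.319, -11.141) in the un-rotated model frame. The nearest boundary edge runs (-3.50, -7.93)→(0.50, -9.00); distance from the point to it = 3.06 mm. The point is not inside any of the regions above, so it lies outside the cross-section (3.06 mm from the nearest boundary).

outside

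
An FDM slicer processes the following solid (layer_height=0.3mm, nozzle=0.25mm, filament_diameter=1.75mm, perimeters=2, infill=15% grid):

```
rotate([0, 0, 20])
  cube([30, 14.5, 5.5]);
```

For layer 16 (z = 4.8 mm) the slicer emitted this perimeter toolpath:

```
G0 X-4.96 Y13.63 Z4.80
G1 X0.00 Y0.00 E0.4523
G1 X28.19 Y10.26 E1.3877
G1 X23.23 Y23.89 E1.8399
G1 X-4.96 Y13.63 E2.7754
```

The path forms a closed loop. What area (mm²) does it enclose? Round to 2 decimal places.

435.12 mm²

Apply the shoelace formula to the sequence of (X, Y) vertices; enclosed area = 435.12 mm².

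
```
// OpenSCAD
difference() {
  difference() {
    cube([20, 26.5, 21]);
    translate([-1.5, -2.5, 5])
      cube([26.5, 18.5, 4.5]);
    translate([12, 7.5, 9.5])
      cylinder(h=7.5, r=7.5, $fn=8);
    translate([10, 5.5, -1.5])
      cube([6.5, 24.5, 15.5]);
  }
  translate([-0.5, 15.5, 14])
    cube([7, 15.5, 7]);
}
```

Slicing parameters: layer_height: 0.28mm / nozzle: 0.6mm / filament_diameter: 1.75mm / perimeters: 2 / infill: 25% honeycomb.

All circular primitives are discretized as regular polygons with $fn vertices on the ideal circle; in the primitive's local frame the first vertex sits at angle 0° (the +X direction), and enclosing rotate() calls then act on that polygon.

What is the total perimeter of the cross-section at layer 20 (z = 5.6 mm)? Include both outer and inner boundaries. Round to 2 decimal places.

At z = 5.6 mm: the cube (footprint 20×26.5) is included at this height (perimeter 93.00 mm); the cube at (-1.5, -2.5) (footprint 26.5×18.5) is included at this height (perimeter 90.00 mm); the cylinder at (12, 7.5) is absent (z outside [9.5, 17]); the 6.5×24.5 cube at (10, 5.5) contributes its full rectangle (perimeter 62.00 mm); After the difference (first − rest): starting from the 20×26.5 cube, the 26.5×18.5 cube at (-1.5, -2.5) partially overlaps it — only the 320.00 mm² overlap (of its 490.25 mm²) is removed, clipping the outline; the 6.5×24.5 cube at (10, 5.5) partially overlaps it — only the 68.25 mm² overlap (of its 159.25 mm²) is removed, clipping the outline — boundary = 69.00 mm; the cube at (-0.5, 15.5) is absent (z outside [14, 21]); Taking the first minus the rest: none of the subtracted shapes is present at this height, so that combined region is unchanged — boundary = 69.00 mm. Overall, the cross-section has 2 separate islands. Total boundary length (outer) = 69.00 mm.

69.00 mm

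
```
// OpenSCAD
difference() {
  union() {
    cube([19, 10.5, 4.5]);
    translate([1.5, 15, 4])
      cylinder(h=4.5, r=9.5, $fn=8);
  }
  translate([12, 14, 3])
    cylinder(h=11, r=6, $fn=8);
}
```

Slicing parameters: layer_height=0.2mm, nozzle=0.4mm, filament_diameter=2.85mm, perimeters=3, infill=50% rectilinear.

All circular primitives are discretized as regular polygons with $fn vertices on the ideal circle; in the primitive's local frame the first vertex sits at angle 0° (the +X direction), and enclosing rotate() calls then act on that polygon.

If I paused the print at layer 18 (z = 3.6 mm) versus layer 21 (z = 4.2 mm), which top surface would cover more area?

Layer 18 (z = 3.6): the 19×10.5 cube contributes its full rectangle (area 199.50 mm²); the cylinder at (1.5, 15) does not reach this height (z outside [4, 8.5]); Merging all regions: only the 19×10.5 cube is present, so the union is just that shape — area = 199.50 mm²; the r=6 cylinder at (12, 14) gives a regular 8-gon of circumradius 6 (constant along its height) (area = (8/2)·6.000²·sin(360°/8) = 101.82 mm²); After the difference (first − rest): starting from the result so far (199.50 mm²), the r=6 cylinder at (12, 14) partially overlaps it — only the 13.99 mm² overlap (of its 101.82 mm²) is removed, clipping the outline — area = 185.51 mm². So its area = 185.51 mm². Layer 21 (z = 4.2): the cube (footprint 19×10.5) is included at this height (area 199.50 mm²); the r=9.5 cylinder at (1.5, 15) gives a regular 8-gon of circumradius 9.5 (constant along its height) (area = (8/2)·9.500²·sin(360°/8) = 255.27 mm²); Taking the union: the regions partially overlap — summed areas 454.77 mm² minus the doubly-counted overlap 32.29 mm² gives 422.47 mm² — area = 422.47 mm²; the r=6 cylinder at (12, 14) contributes a regular 8-gon of circumradius 6 (area = (8/2)·6.000²·sin(360°/8) = 101.82 mm²); Taking the first minus the rest: starting from the result so far (422.47 mm²), the r=6 cylinder at (12, 14) partially overlaps it — only the 40.70 mm² overlap (of its 101.82 mm²) is removed, clipping the outline — area = 381.77 mm². So its area = 381.77 mm². Layer 21 is larger (381.77 vs 185.51 mm²).

layer 21 (z = 4.2 mm)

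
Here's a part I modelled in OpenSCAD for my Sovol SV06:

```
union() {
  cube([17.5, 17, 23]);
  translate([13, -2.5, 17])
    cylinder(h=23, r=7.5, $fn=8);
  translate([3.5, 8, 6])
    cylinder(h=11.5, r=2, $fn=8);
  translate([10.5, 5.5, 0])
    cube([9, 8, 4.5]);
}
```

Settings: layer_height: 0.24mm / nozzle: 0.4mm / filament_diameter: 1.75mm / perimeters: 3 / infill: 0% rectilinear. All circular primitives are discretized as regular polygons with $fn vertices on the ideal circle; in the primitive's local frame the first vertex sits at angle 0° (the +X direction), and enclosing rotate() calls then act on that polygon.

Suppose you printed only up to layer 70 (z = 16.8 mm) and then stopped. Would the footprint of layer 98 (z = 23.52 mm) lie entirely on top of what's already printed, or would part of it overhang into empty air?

part overhangs

Compare the two slices. At z = 16.8: the cube is present — its section is the full 17.5×17 rectangle (area 297.50 mm²); the cylinder at (13, -2.5) is not intersected at this z (z outside [17, 40]); the r=2 cylinder at (3.5, 8) contributes a regular 8-gon of circumradius 2 (area = (8/2)·2.000²·sin(360°/8) = 11.31 mm²); the cube at (10.5, 5.5) is not intersected at this z (z outside [0, 4.5]); Taking the union: the r=2 cylinder at (3.5, 8) lies entirely inside the 17.5×17 cube, so the union is just the 17.5×17 cube — area = 297.50 mm². At z = 23.52: the cube is absent (z outside [0, 23]); the r=7.5 cylinder at (13, -2.5) contributes a regular 8-gon of circumradius 7.5 (area = (8/2)·7.500²·sin(360°/8) = 159.10 mm²); the cylinder at (3.5, 8) is absent (z outside [6, 17.5]); the cube at (10.5, 5.5) is not intersected at this z (z outside [0, 4.5]); Combining (union): only the r=7.5 cylinder at (13, -2.5) is present, so the union is just that shape — area = 159.10 mm². Checking containment: at z = 23.52 the cross-section extends beyond the z = 16.8 cross-section by about 118.47 mm².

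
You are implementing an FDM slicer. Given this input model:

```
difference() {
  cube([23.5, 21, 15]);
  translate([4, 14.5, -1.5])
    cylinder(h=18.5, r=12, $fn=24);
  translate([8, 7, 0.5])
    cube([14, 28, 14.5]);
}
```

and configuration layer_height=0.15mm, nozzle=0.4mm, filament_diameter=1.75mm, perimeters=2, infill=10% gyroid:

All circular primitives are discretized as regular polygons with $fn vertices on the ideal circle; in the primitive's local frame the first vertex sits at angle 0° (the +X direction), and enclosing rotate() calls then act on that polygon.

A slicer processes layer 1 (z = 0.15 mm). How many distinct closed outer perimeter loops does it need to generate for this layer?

1

At z = 0.15 mm: the 23.5×21 cube contributes its full rectangle; the r=12 cylinder at (4, 14.5) gives a regular 24-gon of circumradius 12 (constant along its height); the cube at (8, 7) is not intersected at this z (z outside [0.5, 15]); Subtracting the remaining from the first: starting from the 23.5×21 cube, the r=12 cylinder at (4, 14.5) partially overlaps it — only the 258.19 mm² overlap (of its 447.24 mm²) is removed, clipping the outline — 1 connected region. The result has 1 disconnected region.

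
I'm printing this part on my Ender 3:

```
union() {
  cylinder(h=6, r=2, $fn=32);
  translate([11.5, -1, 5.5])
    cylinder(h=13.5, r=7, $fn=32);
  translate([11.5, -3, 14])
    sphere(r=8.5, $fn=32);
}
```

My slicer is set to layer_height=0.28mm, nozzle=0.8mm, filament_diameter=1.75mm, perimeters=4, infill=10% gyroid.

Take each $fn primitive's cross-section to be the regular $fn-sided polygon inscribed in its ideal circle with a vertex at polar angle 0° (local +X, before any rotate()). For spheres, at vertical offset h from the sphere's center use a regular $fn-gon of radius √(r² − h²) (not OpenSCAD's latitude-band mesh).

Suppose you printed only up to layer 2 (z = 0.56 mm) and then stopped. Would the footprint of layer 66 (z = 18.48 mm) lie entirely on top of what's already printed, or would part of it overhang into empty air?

part overhangs

Compare the two slices. At z = 0.56: the r=2 cylinder gives a regular 32-gon of circumradius 2 (constant along its height) (area = (32/2)·2.000²·sin(360°/32) = 12.49 mm²); the cylinder at (11.5, -1) is absent (z outside [5.5, 19]); the sphere at (11.5, -3) is absent (|z−center|=13.440 > r=8.5); Combining (union): only the r=2 cylinder is present, so the union is just that shape — area = 12.49 mm². At z = 18.48: the cylinder is absent (z outside [0, 6]); the cylinder at (11.5, -1): section is a regular 32-gon, circumradius r=7 (area = (32/2)·7.000²·sin(360°/32) = 152.95 mm²); the sphere at (11.5, -3): section is a regular 32-gon, circumradius = √(r²−h²) = √(8.5²−4.48²) = 7.224 (area = (32/2)·7.224²·sin(360°/32) = 162.88 mm²); Taking the union: the regions partially overlap — summed areas 315.83 mm² minus the doubly-counted overlap 129.46 mm² gives 186.36 mm² — area = 186.36 mm². Checking containment: at z = 18.48 the cross-section extends beyond the z = 0.56 cross-section by about 186.36 mm².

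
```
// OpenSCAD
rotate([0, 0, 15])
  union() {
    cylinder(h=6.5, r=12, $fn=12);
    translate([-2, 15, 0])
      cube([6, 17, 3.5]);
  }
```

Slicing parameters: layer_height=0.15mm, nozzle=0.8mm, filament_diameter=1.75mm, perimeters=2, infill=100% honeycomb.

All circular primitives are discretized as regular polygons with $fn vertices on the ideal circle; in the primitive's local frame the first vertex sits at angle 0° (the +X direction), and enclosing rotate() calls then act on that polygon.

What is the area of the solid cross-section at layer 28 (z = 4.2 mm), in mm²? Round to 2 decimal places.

At z = 4.2 mm: the r=12 cylinder gives a regular 12-gon of circumradius 12 (constant along its height) (area = (12/2)·12.000²·sin(360°/12) = 432.00 mm²); the cube at (-2, 15) is not intersected at this z (z outside [0, 3.5]); Combining (union): only the r=12 cylinder is present, so the union is just that shape — area = 432.00 mm²; (rotated 15° about Z; rotation is an isometry so areas/perimeters/island counts are preserved). Overall, the cross-section is a single solid region. Net area = 432.00 mm².

432.00 mm²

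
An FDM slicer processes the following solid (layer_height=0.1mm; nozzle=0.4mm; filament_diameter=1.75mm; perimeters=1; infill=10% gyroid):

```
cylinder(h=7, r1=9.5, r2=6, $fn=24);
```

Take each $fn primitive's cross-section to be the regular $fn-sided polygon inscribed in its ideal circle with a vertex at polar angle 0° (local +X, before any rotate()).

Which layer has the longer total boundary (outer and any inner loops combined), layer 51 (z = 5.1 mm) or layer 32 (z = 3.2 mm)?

Layer 51 (z = 5.1): the cone contributes a regular 24-gon of circumradius 6.950 (interpolated between r1=9.5 and r2=6 at t=0.729) (perimeter = 2·24·6.950·sin(180°/24) = 43.54 mm). So its perimeter = 43.54 mm. Layer 32 (z = 3.2): the cone (r1=9.5→r2=6) has section circumradius 7.900 here — a regular 24-gon (perimeter = 2·24·7.900·sin(180°/24) = 49.50 mm). So its perimeter = 49.50 mm. Layer 32 is larger (49.50 vs 43.54 mm).

layer 32 (z = 3.2 mm)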